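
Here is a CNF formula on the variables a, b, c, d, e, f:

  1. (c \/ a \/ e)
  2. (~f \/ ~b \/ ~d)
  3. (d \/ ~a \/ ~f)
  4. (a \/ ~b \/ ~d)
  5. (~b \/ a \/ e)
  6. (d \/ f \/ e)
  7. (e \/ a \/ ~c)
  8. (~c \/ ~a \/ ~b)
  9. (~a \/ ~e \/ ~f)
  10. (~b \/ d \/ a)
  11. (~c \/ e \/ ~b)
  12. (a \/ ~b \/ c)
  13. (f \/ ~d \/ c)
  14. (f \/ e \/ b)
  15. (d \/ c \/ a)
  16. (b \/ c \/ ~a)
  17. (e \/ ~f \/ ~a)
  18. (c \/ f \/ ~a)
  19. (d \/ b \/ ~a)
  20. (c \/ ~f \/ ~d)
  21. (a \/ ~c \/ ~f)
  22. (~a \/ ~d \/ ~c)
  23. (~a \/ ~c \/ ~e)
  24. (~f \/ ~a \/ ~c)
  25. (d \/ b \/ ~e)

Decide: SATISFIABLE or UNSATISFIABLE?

SATISFIABLE

Set a = False and propagate.
Try b = False.
For the remaining variables, c = True, d = True, e = True, f = False works.
So a=False, b=False, c=True, d=True, e=True, f=False is a satisfying assignment.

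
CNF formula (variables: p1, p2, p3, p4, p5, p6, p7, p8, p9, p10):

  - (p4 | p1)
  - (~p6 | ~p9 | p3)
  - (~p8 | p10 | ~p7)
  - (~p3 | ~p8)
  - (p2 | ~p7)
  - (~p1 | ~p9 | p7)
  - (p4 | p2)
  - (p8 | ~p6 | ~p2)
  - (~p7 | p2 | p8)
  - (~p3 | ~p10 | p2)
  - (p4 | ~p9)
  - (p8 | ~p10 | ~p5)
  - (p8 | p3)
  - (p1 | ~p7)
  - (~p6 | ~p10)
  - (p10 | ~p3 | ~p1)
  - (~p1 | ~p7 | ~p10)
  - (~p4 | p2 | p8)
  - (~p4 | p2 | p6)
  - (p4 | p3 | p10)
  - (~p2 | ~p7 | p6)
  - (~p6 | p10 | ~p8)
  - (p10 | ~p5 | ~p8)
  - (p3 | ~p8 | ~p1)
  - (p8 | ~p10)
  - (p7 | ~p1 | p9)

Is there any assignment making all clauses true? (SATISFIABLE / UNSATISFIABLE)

SATISFIABLE

Pure literal: p5 appears only negated; assign p5 = False.
Branch on p1: take p1 = False.
  then p4 is forced to True.
  then p7 is forced to False.
Try p2 = True.
The remaining clauses are satisfied by p3 = False, p6 = False, p8 = True, p9 = False, p10 = False.
So p1=F, p2=T, p3=F, p4=T, p5=F, p6=F, p7=F, p8=T, p9=F, p10=F is a satisfying assignment.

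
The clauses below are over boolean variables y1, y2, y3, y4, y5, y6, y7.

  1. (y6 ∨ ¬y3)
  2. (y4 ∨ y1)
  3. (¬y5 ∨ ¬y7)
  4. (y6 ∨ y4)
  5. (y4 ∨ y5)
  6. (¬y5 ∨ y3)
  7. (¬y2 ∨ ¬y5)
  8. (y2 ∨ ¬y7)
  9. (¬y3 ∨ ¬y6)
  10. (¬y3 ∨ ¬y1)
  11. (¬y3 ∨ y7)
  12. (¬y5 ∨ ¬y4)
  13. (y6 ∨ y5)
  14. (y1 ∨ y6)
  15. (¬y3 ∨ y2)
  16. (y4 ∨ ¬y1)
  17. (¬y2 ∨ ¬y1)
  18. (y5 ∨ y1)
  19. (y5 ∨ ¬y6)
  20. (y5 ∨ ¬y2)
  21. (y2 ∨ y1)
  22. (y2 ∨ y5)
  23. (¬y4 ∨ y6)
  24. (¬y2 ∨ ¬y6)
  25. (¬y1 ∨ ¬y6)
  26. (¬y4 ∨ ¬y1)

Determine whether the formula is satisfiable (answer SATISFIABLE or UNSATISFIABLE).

y5 = True:
  propagation gives y7=False, y3=True; an empty clause results — contradiction.
y5 = False:
  propagation gives y4=True, y6=True; an empty clause results — contradiction.
Every branch closes, so no satisfying assignment exists.

UNSATISFIABLE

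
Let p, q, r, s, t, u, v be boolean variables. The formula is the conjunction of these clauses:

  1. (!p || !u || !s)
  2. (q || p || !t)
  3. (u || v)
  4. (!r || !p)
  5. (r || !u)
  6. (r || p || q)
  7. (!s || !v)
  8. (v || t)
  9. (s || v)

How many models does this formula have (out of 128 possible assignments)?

13

Case analysis on p and v:
  p=1, v=1: remaining (q,r,s,t,u) ∈ {(0,0,0,0,0); (0,0,0,1,0); (1,0,0,0,0); (1,0,0,1,0)} — 4.
  p=1, v=0: a clause becomes empty — 0.
  p=0, v=1: 8 of the 32 assignments to (q,r,s,t,u) work.
  p=0, v=0: remaining (q,r,s,t,u) ∈ {(1,1,1,1,1)} — 1.
Total: 4 + 0 + 8 + 1 = 13.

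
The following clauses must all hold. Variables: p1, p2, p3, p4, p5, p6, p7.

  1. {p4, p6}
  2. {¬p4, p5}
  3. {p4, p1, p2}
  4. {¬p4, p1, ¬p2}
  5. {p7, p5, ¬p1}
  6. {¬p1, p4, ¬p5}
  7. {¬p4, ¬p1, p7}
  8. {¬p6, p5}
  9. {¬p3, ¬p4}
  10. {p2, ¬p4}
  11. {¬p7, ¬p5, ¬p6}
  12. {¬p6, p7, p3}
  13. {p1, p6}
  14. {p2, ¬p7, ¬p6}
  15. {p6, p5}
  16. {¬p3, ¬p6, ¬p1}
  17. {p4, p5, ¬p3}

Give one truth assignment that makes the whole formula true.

p1=F, p2=T, p3=T, p4=F, p5=T, p6=T, p7=F

Try p1 = False.
  then p6 is forced to True.
  then p5 is forced to True.
  then p7 is forced to False.
  then p3 is forced to True.
  then p4 is forced to False.
  then p2 is forced to True.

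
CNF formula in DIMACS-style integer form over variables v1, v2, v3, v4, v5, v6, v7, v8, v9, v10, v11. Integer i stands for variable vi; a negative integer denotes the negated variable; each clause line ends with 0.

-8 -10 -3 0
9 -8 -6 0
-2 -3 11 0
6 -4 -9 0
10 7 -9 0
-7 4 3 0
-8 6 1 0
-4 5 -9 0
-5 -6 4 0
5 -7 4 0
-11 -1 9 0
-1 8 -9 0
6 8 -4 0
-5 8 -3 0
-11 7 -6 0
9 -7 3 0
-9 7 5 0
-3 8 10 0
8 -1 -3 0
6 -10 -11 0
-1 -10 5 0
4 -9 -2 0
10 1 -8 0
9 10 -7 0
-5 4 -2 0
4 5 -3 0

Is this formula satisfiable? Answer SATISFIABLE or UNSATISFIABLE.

SATISFIABLE

Set v1 = True and propagate.
Branch on v2: take v2 = True.
Branch on v3: take v3 = False.
The remaining clauses are satisfied by v4 = False, v5 = False, v6 = False, v7 = False, v8 = True, v9 = False, v10 = False, v11 = False.
Every clause has at least one true literal under this assignment.
So v1 = True, v2 = True, v3 = False, v4 = False, v5 = False, v6 = False, v7 = False, v8 = True, v9 = False, v10 = False, v11 = False is a satisfying assignment.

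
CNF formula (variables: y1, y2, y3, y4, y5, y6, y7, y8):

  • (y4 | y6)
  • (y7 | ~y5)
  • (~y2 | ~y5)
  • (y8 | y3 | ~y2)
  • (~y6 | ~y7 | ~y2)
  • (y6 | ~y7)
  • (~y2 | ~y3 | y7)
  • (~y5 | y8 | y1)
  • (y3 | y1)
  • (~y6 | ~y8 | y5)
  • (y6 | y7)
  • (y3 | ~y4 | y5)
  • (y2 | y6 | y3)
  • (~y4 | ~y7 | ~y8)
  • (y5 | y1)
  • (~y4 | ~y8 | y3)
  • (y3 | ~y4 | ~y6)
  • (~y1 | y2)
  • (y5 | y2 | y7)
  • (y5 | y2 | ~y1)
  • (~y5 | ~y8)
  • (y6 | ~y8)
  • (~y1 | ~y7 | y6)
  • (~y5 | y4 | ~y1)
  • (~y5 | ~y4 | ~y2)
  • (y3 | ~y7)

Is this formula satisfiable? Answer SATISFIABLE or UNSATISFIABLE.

UNSATISFIABLE

y5 = True:
  propagation gives y7=True, y2=False, y6=True, y1=False; an empty clause results — contradiction.
y5 = False:
  y6 = True:
    propagation gives y7=False, y3=False, y8=True; an empty clause results — contradiction.
  y6 = False:
    propagation gives y4=True, y7=False; an empty clause results — contradiction.
Every branch closes, so no satisfying assignment exists.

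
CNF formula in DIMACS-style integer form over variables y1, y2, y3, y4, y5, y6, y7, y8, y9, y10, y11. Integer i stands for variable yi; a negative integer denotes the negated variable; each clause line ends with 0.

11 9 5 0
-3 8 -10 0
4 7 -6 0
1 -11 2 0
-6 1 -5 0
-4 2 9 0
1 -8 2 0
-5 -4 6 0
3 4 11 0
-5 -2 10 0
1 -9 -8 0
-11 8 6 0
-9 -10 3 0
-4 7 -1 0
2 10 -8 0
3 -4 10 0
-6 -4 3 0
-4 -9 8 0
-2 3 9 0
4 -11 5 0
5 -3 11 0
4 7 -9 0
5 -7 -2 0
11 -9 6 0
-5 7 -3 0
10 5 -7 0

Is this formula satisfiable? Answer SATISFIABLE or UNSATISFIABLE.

Set y1 = True and propagate.
The remaining clauses are satisfied by y2 = True, y3 = True, y4 = False, y5 = True, y6 = True, y7 = True, y8 = True, y9 = False, y10 = True, y11 = True.
So y1=T, y2=T, y3=T, y4=F, y5=T, y6=T, y7=T, y8=T, y9=F, y10=T, y11=T is a satisfying assignment.

SATISFIABLE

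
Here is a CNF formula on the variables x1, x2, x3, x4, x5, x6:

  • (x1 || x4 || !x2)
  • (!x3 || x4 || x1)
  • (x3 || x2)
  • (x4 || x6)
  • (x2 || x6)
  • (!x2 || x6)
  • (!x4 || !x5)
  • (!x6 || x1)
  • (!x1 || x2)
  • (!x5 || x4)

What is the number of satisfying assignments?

4

The models are:
  x1=T x2=T x3=F x4=F x5=F x6=T
  x1=T x2=T x3=F x4=T x5=F x6=T
  x1=T x2=T x3=T x4=F x5=F x6=T
  x1=T x2=T x3=T x4=T x5=F x6=T
Count: 4.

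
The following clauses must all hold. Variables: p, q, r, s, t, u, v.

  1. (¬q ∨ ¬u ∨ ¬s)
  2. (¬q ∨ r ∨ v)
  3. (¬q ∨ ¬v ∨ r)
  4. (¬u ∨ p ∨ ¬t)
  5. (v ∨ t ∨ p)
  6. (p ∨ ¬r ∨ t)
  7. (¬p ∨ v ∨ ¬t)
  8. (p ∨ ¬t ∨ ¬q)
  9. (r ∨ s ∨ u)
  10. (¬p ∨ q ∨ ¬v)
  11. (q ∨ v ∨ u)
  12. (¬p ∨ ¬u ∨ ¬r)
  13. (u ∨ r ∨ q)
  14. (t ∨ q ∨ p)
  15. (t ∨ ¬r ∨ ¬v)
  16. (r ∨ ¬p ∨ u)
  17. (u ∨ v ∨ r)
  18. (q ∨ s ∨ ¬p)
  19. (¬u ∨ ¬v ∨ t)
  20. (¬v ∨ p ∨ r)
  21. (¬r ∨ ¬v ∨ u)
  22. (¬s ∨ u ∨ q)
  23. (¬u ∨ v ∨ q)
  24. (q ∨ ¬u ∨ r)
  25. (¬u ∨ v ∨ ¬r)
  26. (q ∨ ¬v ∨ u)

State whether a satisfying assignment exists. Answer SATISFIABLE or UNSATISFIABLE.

Set p = True and propagate.
The remaining clauses are satisfied by q = True, r = True, s = False, t = False, u = False, v = False.
Every clause has at least one true literal under this assignment.
So p=T  q=T  r=T  s=F  t=F  u=F  v=F is a satisfying assignment.

SATISFIABLE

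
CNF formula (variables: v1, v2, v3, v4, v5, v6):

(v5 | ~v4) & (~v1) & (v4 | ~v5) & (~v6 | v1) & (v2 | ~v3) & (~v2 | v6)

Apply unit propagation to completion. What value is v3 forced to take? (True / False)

False

(~v1) stands alone — v1 = False.
From (v1 | ~v6) and v1 = False: v6 = False.
From (v6 | ~v2) and v6 = False: v2 = False.
(v2 | ~v3) with v2 = False leaves only ~v3, so v3 = False.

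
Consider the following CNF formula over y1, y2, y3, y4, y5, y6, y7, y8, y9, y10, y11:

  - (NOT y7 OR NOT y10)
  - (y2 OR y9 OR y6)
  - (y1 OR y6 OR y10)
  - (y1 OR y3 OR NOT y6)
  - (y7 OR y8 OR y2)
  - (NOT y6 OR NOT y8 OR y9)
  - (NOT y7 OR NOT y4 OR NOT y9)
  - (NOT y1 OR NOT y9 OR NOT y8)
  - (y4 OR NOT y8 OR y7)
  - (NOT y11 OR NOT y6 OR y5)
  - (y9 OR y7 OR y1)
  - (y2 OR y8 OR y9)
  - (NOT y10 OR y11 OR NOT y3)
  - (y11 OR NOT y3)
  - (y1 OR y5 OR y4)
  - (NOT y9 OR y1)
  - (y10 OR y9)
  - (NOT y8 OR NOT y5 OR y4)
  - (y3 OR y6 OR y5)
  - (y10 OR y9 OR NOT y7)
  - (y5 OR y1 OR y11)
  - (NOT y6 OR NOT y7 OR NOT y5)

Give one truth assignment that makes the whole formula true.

y1 = True  y2 = True  y3 = False  y4 = False  y5 = False  y6 = True  y7 = True  y8 = False  y9 = True  y10 = False  y11 = False

Check each clause:
  1. (NOT y7 OR NOT y10) — NOT y10 is true.
  2. (y6 OR y2 OR y9) — y9 is true.
  3. (y6 OR y10 OR y1) — y1 is true.
  4. (NOT y6 OR y1 OR y3) — y1 is true.
  5. (y7 OR y8 OR y2) — y2 is true.
  6. (NOT y8 OR y9 OR NOT y6) — NOT y8 is true.
  7. (NOT y4 OR NOT y9 OR NOT y7) — NOT y4 is true.
  8. (NOT y9 OR NOT y1 OR NOT y8) — NOT y8 is true.
  9. (y7 OR NOT y8 OR y4) — NOT y8 is true.
  10. (NOT y11 OR y5 OR NOT y6) — NOT y11 is true.
  11. (y9 OR y1 OR y7) — y9 is true.
  12. (y9 OR y8 OR y2) — y9 is true.
  13. (NOT y3 OR NOT y10 OR y11) — NOT y3 is true.
  14. (y11 OR NOT y3) — NOT y3 is true.
  15. (y1 OR y4 OR y5) — y1 is true.
  16. (NOT y9 OR y1) — y1 is true.
  17. (y9 OR y10) — y9 is true.
  18. (y4 OR NOT y8 OR NOT y5) — NOT y8 is true.
  19. (y3 OR y6 OR y5) — y6 is true.
  20. (y10 OR y9 OR NOT y7) — y9 is true.
  21. (y5 OR y11 OR y1) — y1 is true.
  22. (NOT y6 OR NOT y7 OR NOT y5) — NOT y5 is true.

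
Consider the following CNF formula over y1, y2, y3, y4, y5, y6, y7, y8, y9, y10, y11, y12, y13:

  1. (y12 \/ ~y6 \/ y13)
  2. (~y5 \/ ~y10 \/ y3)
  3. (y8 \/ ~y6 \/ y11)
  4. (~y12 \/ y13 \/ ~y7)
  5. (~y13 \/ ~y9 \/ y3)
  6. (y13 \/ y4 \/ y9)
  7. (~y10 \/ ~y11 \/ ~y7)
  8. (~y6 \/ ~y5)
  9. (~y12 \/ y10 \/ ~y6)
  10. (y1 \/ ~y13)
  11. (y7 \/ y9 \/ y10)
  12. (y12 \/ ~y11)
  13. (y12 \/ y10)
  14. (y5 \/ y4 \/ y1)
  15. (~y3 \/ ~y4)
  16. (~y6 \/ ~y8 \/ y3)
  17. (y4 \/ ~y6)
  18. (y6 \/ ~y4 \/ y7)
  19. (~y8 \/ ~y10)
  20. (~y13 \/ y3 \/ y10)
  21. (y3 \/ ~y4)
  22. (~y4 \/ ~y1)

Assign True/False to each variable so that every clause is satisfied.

Set y1 = True and propagate.
  then y4 is forced to False.
  then y6 is forced to False.
Try y3 = False.
Set y5 = False and propagate.
The remaining clauses are satisfied by y2 = False, y7 = False, y8 = True, y9 = True, y10 = False, y11 = True, y12 = True, y13 = False.
Every clause has at least one true literal under this assignment.

y1=T, y2=F, y3=F, y4=F, y5=F, y6=F, y7=F, y8=T, y9=T, y10=F, y11=T, y12=T, y13=F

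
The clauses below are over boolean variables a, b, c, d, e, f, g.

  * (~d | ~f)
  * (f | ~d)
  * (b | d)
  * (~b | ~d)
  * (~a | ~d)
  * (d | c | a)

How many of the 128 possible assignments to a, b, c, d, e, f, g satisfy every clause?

Case analysis on d and a:
  d=T, a=T: a clause becomes empty — 0.
  d=T, a=F: a clause becomes empty — 0.
  d=F, a=T: forces b=T; c, e, f, g free → 2^4 = 16.
  d=F, a=F: forces b=T; c=T; e, f, g free → 2^3 = 8.
Total: 0 + 0 + 16 + 8 = 24.

24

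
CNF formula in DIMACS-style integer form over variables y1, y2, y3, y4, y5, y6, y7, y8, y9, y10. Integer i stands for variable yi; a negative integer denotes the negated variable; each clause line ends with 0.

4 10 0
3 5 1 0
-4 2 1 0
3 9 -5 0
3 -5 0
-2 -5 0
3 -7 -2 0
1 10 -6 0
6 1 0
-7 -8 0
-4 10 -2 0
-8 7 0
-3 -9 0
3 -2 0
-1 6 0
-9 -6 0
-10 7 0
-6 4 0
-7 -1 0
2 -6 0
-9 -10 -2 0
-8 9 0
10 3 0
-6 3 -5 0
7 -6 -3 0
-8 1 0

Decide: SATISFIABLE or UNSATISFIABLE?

SATISFIABLE

y8 occurs only negated in the remaining clauses — set y8 = False.
Set y1 = False and propagate.
  then y6 is forced to True.
  then y10 is forced to True.
  then y9 is forced to False.
  then y7 is forced to True.
  then y4 is forced to True.
  then y2 is forced to True.
  then y5 is forced to False.
  then y3 is forced to True.
Every clause has at least one true literal under this assignment.
So y1=False  y2=True  y3=True  y4=True  y5=False  y6=True  y7=True  y8=False  y9=False  y10=True is a satisfying assignment.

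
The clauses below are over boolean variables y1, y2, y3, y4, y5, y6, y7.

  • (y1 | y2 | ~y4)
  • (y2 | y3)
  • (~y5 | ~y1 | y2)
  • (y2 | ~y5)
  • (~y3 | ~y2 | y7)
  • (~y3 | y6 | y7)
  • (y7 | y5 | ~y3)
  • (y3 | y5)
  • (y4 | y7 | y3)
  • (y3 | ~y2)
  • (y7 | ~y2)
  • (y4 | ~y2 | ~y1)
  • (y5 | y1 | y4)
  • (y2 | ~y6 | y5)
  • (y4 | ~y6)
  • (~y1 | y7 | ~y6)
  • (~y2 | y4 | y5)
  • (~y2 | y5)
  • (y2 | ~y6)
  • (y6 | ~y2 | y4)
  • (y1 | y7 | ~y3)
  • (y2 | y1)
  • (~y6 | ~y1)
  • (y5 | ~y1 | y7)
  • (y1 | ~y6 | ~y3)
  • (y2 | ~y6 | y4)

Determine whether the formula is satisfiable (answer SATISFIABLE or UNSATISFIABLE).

SATISFIABLE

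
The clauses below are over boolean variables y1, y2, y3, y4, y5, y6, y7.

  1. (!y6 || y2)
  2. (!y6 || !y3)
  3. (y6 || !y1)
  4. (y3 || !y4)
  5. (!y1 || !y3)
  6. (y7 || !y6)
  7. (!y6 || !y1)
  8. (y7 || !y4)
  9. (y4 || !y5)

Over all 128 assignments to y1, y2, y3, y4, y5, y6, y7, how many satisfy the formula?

Case analysis on y6 and y1:
  y6=T, y1=T: a clause becomes empty — 0.
  y6=T, y1=F: remaining (y2,y3,y4,y5,y7) ∈ {(T,F,F,F,T)} — 1.
  y6=F, y1=T: a clause becomes empty — 0.
  y6=F, y1=F: y2 free; 6 ways for (y3,y4,y5,y7) × 2^1 = 12.
Total: 0 + 1 + 0 + 12 = 13.

13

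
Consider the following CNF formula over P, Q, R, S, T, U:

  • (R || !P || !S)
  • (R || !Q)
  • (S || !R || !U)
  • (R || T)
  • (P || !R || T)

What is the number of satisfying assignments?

Split on R, then P.
  R=T, P=T: Q, T free; 3 ways for (S,U) × 2^2 = 12.
  R=T, P=F: Q free; 3 ways for (S,T,U) × 2^1 = 6.
  R=F, P=T: remaining (Q,S,T,U) ∈ {(F,F,T,F); (F,F,T,T)} — 2.
  R=F, P=F: remaining (Q,S,T,U) ∈ {(F,F,T,F); (F,F,T,T); (F,T,T,F); (F,T,T,T)} — 4.
Total: 12 + 6 + 2 + 4 = 24.

24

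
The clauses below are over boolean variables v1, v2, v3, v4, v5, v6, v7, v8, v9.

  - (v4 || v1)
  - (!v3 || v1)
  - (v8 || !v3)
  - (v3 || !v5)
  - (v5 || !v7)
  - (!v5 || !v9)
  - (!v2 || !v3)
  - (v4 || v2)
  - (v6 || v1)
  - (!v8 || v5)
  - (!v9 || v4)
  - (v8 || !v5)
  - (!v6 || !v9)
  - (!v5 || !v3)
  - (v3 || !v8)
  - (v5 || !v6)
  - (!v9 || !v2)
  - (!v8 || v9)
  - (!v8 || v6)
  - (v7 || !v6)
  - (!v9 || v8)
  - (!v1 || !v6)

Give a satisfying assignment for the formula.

v4 occurs only positively in the remaining clauses — set v4 = True.
Try v1 = True.
  then v6 is forced to False.
  then v8 is forced to False.
  then v3 is forced to False.
  then v5 is forced to False.
  then v7 is forced to False.
  then v9 is forced to False.
v2 is now unconstrained; take v2 = False.
Every clause has at least one true literal under this assignment.
Check each clause:
  1. (v1 || v4) — v1 is true.
  2. (v1 || !v3) — v1 is true.
  3. (v8 || !v3) — !v3 is true.
  4. (v3 || !v5) — !v5 is true.
  5. (v5 || !v7) — !v7 is true.
  6. (!v9 || !v5) — !v5 is true.
  7. (!v3 || !v2) — !v3 is true.
  8. (v2 || v4) — v4 is true.
  9. (v1 || v6) — v1 is true.
  10. (v5 || !v8) — !v8 is true.
  11. (!v9 || v4) — v4 is true.
  12. (!v5 || v8) — !v5 is true.
  13. (!v9 || !v6) — !v6 is true.
  14. (!v3 || !v5) — !v5 is true.
  15. (v3 || !v8) — !v8 is true.
  16. (v5 || !v6) — !v6 is true.
  17. (!v2 || !v9) — !v2 is true.
  18. (!v8 || v9) — !v8 is true.
  19. (!v8 || v6) — !v8 is true.
  20. (!v6 || v7) — !v6 is true.
  21. (!v9 || v8) — !v9 is true.
  22. (!v6 || !v1) — !v6 is true.

v1 = True, v2 = False, v3 = False, v4 = True, v5 = False, v6 = False, v7 = False, v8 = False, v9 = False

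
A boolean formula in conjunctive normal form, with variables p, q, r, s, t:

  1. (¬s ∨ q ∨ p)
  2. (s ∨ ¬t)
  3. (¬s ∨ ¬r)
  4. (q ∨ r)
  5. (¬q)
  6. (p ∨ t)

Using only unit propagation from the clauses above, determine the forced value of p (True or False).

True

Unit clause (¬q) sets q = False.
(q ∨ r): since q = False, the clause reduces to (r). r = True.
From (¬s ∨ ¬r) and r = True: s = False.
(s ∨ ¬t) with s = False leaves only ¬t, so t = False.
From (p ∨ t) and t = False: p = True.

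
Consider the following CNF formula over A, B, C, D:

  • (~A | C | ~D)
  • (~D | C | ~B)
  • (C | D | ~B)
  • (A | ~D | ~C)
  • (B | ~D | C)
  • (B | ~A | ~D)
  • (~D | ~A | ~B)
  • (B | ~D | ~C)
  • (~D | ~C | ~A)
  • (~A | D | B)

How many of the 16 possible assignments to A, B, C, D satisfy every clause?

4

Satisfying assignments:
  A=0 B=0 C=0 D=0
  A=0 B=0 C=1 D=0
  A=0 B=1 C=1 D=0
  A=1 B=1 C=1 D=0
Count: 4.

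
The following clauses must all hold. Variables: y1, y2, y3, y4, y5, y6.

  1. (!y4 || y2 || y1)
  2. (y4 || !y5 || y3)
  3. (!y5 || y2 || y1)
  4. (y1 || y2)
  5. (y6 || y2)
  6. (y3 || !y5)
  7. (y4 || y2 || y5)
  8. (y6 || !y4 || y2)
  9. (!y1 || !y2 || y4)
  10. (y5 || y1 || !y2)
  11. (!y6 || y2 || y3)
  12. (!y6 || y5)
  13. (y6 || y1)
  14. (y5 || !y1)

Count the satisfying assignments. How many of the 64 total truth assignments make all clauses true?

6

The models are:
  y1=F y2=T y3=T y4=F y5=T y6=T
  y1=F y2=T y3=T y4=T y5=T y6=T
  y1=T y2=F y3=T y4=F y5=T y6=T
  y1=T y2=F y3=T y4=T y5=T y6=T
  y1=T y2=T y3=T y4=T y5=T y6=F
  y1=T y2=T y3=T y4=T y5=T y6=T
Count: 6.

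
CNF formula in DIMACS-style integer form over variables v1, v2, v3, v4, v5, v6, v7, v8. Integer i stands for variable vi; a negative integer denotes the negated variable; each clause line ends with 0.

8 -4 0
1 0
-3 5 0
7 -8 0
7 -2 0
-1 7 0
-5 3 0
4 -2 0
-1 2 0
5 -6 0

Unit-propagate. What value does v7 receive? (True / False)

(v1) is a unit clause: v1 = True.
In (~v1 \/ v7), ~v1 is now false; v7 must hold, so v7 = True.

True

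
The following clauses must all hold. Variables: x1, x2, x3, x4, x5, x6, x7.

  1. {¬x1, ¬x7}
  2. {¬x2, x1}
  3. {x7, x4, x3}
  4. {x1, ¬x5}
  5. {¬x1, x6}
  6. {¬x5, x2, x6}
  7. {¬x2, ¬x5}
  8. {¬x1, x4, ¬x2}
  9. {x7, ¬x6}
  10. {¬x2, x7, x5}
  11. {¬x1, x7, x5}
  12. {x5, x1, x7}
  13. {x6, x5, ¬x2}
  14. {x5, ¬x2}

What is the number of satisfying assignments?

8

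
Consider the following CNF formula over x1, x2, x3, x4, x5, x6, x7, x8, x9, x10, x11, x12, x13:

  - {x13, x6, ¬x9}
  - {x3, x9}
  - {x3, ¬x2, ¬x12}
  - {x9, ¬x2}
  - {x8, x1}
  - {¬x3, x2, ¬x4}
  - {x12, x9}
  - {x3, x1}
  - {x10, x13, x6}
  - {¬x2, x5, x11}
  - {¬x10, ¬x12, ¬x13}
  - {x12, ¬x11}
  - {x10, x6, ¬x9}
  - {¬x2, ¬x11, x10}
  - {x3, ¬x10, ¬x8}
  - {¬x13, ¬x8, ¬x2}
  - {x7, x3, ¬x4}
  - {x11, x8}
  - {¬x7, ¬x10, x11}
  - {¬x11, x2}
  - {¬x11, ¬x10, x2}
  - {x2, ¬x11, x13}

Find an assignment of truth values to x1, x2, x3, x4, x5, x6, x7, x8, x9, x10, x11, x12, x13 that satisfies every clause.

x1=T, x2=F, x3=F, x4=F, x5=T, x6=T, x7=F, x8=T, x9=T, x10=F, x11=F, x12=T, x13=F

x1 occurs only positively in the remaining clauses — set x1 = True.
x4 occurs only negated in the remaining clauses — set x4 = False.
Try x2 = False.
  then x11 is forced to False.
  then x8 is forced to True.
The remaining clauses are satisfied by x3 = False, x5 = True, x6 = True, x7 = False, x9 = True, x10 = False, x12 = True, x13 = False.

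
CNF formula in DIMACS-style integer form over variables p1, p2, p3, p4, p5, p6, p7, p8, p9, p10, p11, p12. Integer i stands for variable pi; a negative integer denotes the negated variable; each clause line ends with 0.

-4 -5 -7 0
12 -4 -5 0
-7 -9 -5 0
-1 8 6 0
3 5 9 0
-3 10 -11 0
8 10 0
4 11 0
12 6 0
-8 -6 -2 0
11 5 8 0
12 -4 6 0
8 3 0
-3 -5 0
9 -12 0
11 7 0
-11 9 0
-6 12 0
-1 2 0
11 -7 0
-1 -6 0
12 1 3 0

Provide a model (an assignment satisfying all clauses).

p1=0, p2=0, p3=0, p4=0, p5=0, p6=1, p7=0, p8=1, p9=1, p10=1, p11=1, p12=1

p10 occurs only positively in the remaining clauses — set p10 = True.
Try p1 = False.
Set p2 = False and propagate.
For the remaining variables, p3 = False, p4 = False, p5 = False, p6 = True, p7 = False, p8 = True, p9 = True, p11 = True, p12 = True works.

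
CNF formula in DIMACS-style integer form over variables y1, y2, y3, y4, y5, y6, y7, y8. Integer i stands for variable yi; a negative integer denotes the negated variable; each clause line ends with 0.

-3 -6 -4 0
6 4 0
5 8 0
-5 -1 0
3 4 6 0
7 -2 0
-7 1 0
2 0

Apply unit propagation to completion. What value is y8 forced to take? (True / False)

True

(y2) stands alone — y2 = True.
In (NOT y2 OR y7), NOT y2 is now false; y7 must hold, so y7 = True.
In (y1 OR NOT y7), NOT y7 is now false; y1 must hold, so y1 = True.
(NOT y1 OR NOT y5): since y1 = True, the clause reduces to (NOT y5). y5 = False.
(y5 OR y8): since y5 = False, the clause reduces to (y8). y8 = True.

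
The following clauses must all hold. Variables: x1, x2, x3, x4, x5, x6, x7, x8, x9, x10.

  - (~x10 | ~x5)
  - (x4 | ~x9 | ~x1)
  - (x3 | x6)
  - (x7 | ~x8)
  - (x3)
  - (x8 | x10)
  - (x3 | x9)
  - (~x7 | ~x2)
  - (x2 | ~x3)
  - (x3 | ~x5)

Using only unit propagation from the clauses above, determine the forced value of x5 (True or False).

False

Unit clause (x3) sets x3 = True.
From (x2 | ~x3) and x3 = True: x2 = True.
(~x7 | ~x2): since x2 = True, the clause reduces to (~x7). x7 = False.
(~x8 | x7): since x7 = False, the clause reduces to (~x8). x8 = False.
(x8 | x10) with x8 = False leaves only x10, so x10 = True.
(~x5 | ~x10): since x10 = True, the clause reduces to (~x5). x5 = False.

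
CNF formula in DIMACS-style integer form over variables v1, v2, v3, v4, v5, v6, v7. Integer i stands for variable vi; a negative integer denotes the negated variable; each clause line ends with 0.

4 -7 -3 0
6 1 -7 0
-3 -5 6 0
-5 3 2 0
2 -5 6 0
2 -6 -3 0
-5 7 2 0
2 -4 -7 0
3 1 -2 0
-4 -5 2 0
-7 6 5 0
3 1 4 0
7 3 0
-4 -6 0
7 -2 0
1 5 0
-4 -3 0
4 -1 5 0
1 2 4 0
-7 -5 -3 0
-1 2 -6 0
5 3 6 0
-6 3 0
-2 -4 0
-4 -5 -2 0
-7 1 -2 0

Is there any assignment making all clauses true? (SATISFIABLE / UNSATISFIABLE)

Try v1 = True.
The remaining clauses are satisfied by v2 = True, v3 = False, v4 = False, v5 = True, v6 = False, v7 = True.
So v1=True, v2=True, v3=False, v4=False, v5=True, v6=False, v7=True is a satisfying assignment.

SATISFIABLE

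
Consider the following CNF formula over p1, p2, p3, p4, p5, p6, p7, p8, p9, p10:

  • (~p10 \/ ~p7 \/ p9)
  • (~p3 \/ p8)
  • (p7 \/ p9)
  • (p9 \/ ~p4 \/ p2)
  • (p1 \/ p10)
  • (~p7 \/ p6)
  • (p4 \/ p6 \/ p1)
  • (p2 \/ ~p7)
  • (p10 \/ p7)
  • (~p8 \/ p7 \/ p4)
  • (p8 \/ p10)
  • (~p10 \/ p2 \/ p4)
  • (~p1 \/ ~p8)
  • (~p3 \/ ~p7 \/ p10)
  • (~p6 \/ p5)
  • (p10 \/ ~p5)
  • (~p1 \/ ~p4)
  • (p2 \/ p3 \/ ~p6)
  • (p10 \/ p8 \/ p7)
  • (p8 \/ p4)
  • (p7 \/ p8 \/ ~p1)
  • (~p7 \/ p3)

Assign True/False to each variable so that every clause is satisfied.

p1 = 0, p2 = 0, p3 = 0, p4 = 1, p5 = 1, p6 = 0, p7 = 0, p8 = 1, p9 = 1, p10 = 1

Check each clause:
  1. (~p10 \/ ~p7 \/ p9) — ~p7 is true.
  2. (p8 \/ ~p3) — p8 is true.
  3. (p7 \/ p9) — p9 is true.
  4. (p9 \/ p2 \/ ~p4) — p9 is true.
  5. (p10 \/ p1) — p10 is true.
  6. (~p7 \/ p6) — ~p7 is true.
  7. (p1 \/ p6 \/ p4) — p4 is true.
  8. (p2 \/ ~p7) — ~p7 is true.
  9. (p7 \/ p10) — p10 is true.
  10. (p4 \/ ~p8 \/ p7) — p4 is true.
  11. (p8 \/ p10) — p8 is true.
  12. (p2 \/ p4 \/ ~p10) — p4 is true.
  13. (~p8 \/ ~p1) — ~p1 is true.
  14. (~p7 \/ ~p3 \/ p10) — ~p7 is true.
  15. (~p6 \/ p5) — ~p6 is true.
  16. (~p5 \/ p10) — p10 is true.
  17. (~p4 \/ ~p1) — ~p1 is true.
  18. (p3 \/ p2 \/ ~p6) — ~p6 is true.
  19. (p8 \/ p7 \/ p10) — p8 is true.
  20. (p4 \/ p8) — p8 is true.
  21. (p7 \/ ~p1 \/ p8) — p8 is true.
  22. (~p7 \/ p3) — ~p7 is true.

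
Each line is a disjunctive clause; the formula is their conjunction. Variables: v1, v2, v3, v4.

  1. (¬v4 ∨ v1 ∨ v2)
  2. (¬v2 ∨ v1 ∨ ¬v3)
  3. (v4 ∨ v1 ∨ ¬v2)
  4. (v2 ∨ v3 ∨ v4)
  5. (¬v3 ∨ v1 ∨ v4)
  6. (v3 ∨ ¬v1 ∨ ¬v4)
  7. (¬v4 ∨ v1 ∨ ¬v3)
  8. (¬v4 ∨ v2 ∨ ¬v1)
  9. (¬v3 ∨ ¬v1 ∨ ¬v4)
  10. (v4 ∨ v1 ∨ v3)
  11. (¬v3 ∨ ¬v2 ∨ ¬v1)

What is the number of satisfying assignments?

The models are:
  v1=0 v2=1 v3=0 v4=1
  v1=1 v2=0 v3=1 v4=0
  v1=1 v2=1 v3=0 v4=0
That's 3 in total.

3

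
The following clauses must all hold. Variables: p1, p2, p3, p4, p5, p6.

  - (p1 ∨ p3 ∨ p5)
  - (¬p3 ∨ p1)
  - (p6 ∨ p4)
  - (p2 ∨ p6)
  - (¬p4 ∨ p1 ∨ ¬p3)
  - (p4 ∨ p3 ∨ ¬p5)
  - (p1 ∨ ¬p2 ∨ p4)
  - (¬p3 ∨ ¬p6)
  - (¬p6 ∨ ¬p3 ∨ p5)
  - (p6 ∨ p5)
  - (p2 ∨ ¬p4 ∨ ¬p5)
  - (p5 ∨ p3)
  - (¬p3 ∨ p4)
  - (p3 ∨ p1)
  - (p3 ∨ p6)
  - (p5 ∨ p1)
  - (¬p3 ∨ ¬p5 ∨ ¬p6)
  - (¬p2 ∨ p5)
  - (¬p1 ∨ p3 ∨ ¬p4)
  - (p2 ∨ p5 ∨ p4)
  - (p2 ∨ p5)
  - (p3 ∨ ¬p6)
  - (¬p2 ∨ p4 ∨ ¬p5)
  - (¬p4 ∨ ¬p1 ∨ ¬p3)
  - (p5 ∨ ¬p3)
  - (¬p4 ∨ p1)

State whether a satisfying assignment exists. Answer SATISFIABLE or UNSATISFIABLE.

p3 = True:
  propagation gives p1=True, p6=False, p4=True; an empty clause results — contradiction.
p3 = False:
  propagation gives p5=True, p4=True, p2=True, p1=True; an empty clause results — contradiction.
Every branch closes, so no satisfying assignment exists.

UNSATISFIABLE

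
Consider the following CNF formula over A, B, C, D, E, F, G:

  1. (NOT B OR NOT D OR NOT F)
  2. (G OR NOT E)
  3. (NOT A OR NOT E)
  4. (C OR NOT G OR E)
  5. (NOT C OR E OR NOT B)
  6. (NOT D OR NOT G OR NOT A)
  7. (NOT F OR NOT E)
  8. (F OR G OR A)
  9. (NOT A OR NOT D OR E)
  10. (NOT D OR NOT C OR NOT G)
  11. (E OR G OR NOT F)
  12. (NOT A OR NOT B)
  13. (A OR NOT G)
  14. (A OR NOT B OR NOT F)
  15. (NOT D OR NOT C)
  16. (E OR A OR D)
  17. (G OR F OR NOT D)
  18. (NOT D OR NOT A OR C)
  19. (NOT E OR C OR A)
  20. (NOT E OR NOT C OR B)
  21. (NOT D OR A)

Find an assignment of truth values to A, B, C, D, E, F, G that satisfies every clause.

A = T, B = F, C = F, D = F, E = F, F = F, G = F

Check each clause:
  1. (NOT B OR NOT F OR NOT D) — NOT F is true.
  2. (NOT E OR G) — NOT E is true.
  3. (NOT A OR NOT E) — NOT E is true.
  4. (C OR E OR NOT G) — NOT G is true.
  5. (NOT C OR NOT B OR E) — NOT C is true.
  6. (NOT G OR NOT D OR NOT A) — NOT G is true.
  7. (NOT E OR NOT F) — NOT F is true.
  8. (G OR F OR A) — A is true.
  9. (NOT D OR E OR NOT A) — NOT D is true.
  10. (NOT C OR NOT D OR NOT G) — NOT G is true.
  11. (E OR G OR NOT F) — NOT F is true.
  12. (NOT B OR NOT A) — NOT B is true.
  13. (A OR NOT G) — A is true.
  14. (NOT F OR A OR NOT B) — A is true.
  15. (NOT D OR NOT C) — NOT D is true.
  16. (E OR D OR A) — A is true.
  17. (F OR G OR NOT D) — NOT D is true.
  18. (NOT D OR NOT A OR C) — NOT D is true.
  19. (C OR NOT E OR A) — A is true.
  20. (B OR NOT E OR NOT C) — NOT E is true.
  21. (NOT D OR A) — A is true.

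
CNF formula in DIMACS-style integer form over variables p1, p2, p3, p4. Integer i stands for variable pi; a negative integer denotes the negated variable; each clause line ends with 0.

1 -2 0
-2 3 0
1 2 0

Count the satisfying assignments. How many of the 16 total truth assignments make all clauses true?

6

Satisfying assignments:
  p1=1 p2=0 p3=0 p4=0
  p1=1 p2=0 p3=0 p4=1
  p1=1 p2=0 p3=1 p4=0
  p1=1 p2=0 p3=1 p4=1
  p1=1 p2=1 p3=1 p4=0
  p1=1 p2=1 p3=1 p4=1
That's 6 in total.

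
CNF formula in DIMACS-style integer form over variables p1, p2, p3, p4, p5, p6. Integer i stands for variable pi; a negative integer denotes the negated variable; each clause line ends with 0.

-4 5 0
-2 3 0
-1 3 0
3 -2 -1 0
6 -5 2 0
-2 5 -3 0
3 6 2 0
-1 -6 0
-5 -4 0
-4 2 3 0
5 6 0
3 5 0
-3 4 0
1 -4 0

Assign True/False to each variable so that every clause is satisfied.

p1=False, p2=False, p3=False, p4=False, p5=True, p6=True

Try p1 = False.
  then p4 is forced to False.
  then p3 is forced to False.
  then p2 is forced to False.
  then p6 is forced to True.
  then p5 is forced to True.
Check each clause:
  1. (p5 OR NOT p4) — NOT p4 is true.
  2. (p3 OR NOT p2) — NOT p2 is true.
  3. (p3 OR NOT p1) — NOT p1 is true.
  4. (NOT p1 OR p3 OR NOT p2) — NOT p1 is true.
  5. (p2 OR p6 OR NOT p5) — p6 is true.
  6. (p5 OR NOT p2 OR NOT p3) — p5 is true.
  7. (p3 OR p6 OR p2) — p6 is true.
  8. (NOT p6 OR NOT p1) — NOT p1 is true.
  9. (NOT p5 OR NOT p4) — NOT p4 is true.
  10. (p2 OR NOT p4 OR p3) — NOT p4 is true.
  11. (p5 OR p6) — p5 is true.
  12. (p5 OR p3) — p5 is true.
  13. (NOT p3 OR p4) — NOT p3 is true.
  14. (NOT p4 OR p1) — NOT p4 is true.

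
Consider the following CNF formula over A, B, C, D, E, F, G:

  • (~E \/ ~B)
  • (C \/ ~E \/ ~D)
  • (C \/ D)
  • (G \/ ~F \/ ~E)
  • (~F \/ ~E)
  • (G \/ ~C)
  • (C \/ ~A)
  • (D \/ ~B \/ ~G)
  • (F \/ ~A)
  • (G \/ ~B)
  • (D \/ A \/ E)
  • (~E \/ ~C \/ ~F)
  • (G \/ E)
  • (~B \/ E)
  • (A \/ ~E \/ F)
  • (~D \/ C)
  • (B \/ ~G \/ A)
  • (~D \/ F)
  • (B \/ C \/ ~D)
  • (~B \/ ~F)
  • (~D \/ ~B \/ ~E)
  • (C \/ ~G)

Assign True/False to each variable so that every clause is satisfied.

A = True, B = False, C = True, D = True, E = False, F = True, G = True

Check each clause:
  1. (~B \/ ~E) — ~E is true.
  2. (~E \/ ~D \/ C) — C is true.
  3. (D \/ C) — C is true.
  4. (~E \/ G \/ ~F) — ~E is true.
  5. (~F \/ ~E) — ~E is true.
  6. (G \/ ~C) — G is true.
  7. (~A \/ C) — C is true.
  8. (~B \/ ~G \/ D) — D is true.
  9. (~A \/ F) — F is true.
  10. (G \/ ~B) — ~B is true.
  11. (A \/ D \/ E) — A is true.
  12. (~F \/ ~E \/ ~C) — ~E is true.
  13. (E \/ G) — G is true.
  14. (~B \/ E) — ~B is true.
  15. (F \/ ~E \/ A) — A is true.
  16. (C \/ ~D) — C is true.
  17. (~G \/ B \/ A) — A is true.
  18. (~D \/ F) — F is true.
  19. (C \/ B \/ ~D) — C is true.
  20. (~F \/ ~B) — ~B is true.
  21. (~D \/ ~B \/ ~E) — ~E is true.
  22. (C \/ ~G) — C is true.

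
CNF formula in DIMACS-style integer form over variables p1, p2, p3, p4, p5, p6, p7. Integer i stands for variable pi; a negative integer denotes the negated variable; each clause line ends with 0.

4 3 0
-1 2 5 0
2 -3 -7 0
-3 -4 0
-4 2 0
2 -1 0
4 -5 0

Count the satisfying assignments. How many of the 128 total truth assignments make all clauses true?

26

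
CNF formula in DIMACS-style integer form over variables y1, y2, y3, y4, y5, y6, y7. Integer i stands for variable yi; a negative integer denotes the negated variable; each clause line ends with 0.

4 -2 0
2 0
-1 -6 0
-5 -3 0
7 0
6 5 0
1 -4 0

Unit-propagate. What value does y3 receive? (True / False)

Unit clause (y2) sets y2 = True.
From (y4 OR NOT y2) and y2 = True: y4 = True.
(y7) is a unit clause: y7 = True.
(y1 OR NOT y4): since y4 = True, the clause reduces to (y1). y1 = True.
(NOT y1 OR NOT y6): since y1 = True, the clause reduces to (NOT y6). y6 = False.
From (y5 OR y6) and y6 = False: y5 = True.
From (NOT y3 OR NOT y5) and y5 = True: y3 = False.

False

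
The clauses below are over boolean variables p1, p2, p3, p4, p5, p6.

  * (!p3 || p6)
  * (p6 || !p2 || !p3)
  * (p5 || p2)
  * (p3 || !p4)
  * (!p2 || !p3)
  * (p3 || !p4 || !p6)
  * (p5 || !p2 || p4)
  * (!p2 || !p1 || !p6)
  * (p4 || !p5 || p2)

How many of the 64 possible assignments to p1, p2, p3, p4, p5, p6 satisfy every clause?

5

Satisfying assignments:
  p1=F p2=F p3=T p4=T p5=T p6=T
  p1=F p2=T p3=F p4=F p5=T p6=F
  p1=F p2=T p3=F p4=F p5=T p6=T
  p1=T p2=F p3=T p4=T p5=T p6=T
  p1=T p2=T p3=F p4=F p5=T p6=F
Count: 5.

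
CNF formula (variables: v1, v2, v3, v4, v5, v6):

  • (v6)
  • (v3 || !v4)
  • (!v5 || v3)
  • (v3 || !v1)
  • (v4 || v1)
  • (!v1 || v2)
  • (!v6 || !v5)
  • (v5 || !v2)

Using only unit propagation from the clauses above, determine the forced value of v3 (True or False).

True

Unit clause (v6) sets v6 = True.
In (!v6 || !v5), !v6 is now false; !v5 must hold, so v5 = False.
(!v2 || v5) with v5 = False leaves only !v2, so v2 = False.
(v2 || !v1) with v2 = False leaves only !v1, so v1 = False.
(v4 || v1): since v1 = False, the clause reduces to (v4). v4 = True.
In (!v4 || v3), !v4 is now false; v3 must hold, so v3 = True.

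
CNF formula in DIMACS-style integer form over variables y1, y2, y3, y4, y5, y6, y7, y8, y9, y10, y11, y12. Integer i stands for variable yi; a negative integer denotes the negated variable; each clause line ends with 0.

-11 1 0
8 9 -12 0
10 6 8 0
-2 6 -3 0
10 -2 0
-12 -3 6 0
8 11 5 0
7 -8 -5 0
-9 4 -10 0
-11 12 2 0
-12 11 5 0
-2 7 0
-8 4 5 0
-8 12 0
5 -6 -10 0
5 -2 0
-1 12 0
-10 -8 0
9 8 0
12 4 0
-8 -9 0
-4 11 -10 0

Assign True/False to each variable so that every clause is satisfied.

Pure literal: y7 appears only positively; assign y7 = True.
Try y1 = True.
  then y12 is forced to True.
For the remaining variables, y2 = False, y3 = True, y4 = False, y5 = False, y6 = True, y8 = False, y9 = True, y10 = False, y11 = True works.

y1 = 1, y2 = 0, y3 = 1, y4 = 0, y5 = 0, y6 = 1, y7 = 1, y8 = 0, y9 = 1, y10 = 0, y11 = 1, y12 = 1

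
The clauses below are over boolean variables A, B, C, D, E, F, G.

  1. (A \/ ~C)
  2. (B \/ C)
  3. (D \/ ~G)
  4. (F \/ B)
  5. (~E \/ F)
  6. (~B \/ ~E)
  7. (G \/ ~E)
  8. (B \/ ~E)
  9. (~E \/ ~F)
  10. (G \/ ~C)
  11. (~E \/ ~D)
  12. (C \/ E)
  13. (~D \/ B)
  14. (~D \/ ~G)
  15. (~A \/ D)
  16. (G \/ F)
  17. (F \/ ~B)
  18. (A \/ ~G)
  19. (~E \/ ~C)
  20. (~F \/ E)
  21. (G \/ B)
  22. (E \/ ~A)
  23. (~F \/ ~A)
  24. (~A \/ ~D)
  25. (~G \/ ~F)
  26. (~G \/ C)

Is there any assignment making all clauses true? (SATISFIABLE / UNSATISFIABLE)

UNSATISFIABLE

E = True:
  propagation gives F=True; an empty clause results — contradiction.
E = False:
  propagation gives C=True, A=True; an empty clause results — contradiction.
Every branch closes, so no satisfying assignment exists.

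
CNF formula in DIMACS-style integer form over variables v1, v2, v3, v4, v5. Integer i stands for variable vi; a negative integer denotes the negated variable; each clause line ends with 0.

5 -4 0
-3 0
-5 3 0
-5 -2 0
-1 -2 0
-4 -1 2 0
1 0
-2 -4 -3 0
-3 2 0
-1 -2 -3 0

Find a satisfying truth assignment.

The clause (¬v3) is unit: v3 must be False.
Unit propagation: (¬v5) forces v5 = False.
Unit propagation: (¬v4) forces v4 = False.
(v1) is a unit clause, so v1 = True.
(¬v2) is a unit clause, so v2 = False.
Every clause has at least one true literal under this assignment.

v1=T, v2=F, v3=F, v4=F, v5=F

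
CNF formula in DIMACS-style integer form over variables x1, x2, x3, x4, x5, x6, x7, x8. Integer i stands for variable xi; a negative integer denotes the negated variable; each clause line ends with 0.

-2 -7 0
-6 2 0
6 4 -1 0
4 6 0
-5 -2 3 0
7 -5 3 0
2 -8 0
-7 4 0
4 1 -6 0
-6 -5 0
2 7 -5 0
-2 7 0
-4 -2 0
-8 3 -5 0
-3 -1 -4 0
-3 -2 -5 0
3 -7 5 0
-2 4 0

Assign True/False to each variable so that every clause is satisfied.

x1=F, x2=F, x3=F, x4=T, x5=T, x6=F, x7=T, x8=F

x8 occurs only negated in the remaining clauses — set x8 = False.
Set x1 = False and propagate.
The remaining clauses are satisfied by x2 = False, x3 = False, x4 = True, x5 = True, x6 = False, x7 = True.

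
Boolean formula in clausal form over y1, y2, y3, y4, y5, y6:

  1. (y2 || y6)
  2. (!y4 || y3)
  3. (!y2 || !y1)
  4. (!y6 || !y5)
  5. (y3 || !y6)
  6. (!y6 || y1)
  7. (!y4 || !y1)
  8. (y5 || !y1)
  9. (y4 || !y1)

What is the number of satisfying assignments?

6

The models are:
  y1=0 y2=1 y3=0 y4=0 y5=0 y6=0
  y1=0 y2=1 y3=0 y4=0 y5=1 y6=0
  y1=0 y2=1 y3=1 y4=0 y5=0 y6=0
  y1=0 y2=1 y3=1 y4=0 y5=1 y6=0
  y1=0 y2=1 y3=1 y4=1 y5=0 y6=0
  y1=0 y2=1 y3=1 y4=1 y5=1 y6=0
Count: 6.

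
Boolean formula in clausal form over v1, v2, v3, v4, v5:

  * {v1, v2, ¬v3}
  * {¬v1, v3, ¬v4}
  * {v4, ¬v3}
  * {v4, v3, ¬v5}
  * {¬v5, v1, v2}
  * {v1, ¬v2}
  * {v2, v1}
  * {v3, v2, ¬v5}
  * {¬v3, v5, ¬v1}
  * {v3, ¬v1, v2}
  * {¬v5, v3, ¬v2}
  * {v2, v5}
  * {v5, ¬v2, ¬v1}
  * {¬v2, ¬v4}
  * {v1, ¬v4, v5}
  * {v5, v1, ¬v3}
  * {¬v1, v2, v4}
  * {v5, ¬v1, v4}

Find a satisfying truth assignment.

v1=T  v2=F  v3=T  v4=T  v5=T

Try v1 = True.
Set v2 = False and propagate.
  then v3 is forced to True.
  then v4 is forced to True.
  then v5 is forced to True.
Every clause has at least one true literal under this assignment.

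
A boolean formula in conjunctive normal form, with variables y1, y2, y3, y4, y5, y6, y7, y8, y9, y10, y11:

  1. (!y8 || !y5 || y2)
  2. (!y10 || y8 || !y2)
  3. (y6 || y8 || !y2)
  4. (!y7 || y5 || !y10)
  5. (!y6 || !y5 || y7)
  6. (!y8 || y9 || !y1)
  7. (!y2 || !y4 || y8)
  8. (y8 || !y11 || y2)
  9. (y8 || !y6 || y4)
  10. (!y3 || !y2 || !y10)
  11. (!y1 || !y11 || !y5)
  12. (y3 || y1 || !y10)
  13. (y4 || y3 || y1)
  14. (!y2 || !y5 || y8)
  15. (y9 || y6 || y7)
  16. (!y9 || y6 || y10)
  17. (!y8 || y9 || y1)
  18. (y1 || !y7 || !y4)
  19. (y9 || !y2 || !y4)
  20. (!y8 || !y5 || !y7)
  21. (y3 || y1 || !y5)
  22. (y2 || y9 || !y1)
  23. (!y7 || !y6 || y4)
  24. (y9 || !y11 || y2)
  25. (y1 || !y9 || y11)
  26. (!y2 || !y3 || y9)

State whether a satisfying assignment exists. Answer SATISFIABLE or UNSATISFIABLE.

Branch on y1: take y1 = False.
Branch on y2: take y2 = False.
The remaining clauses are satisfied by y3 = True, y4 = True, y5 = False, y6 = True, y7 = False, y8 = False, y9 = False, y10 = True, y11 = False.
So y1=F, y2=F, y3=T, y4=T, y5=F, y6=T, y7=F, y8=F, y9=F, y10=T, y11=F is a satisfying assignment.

SATISFIABLE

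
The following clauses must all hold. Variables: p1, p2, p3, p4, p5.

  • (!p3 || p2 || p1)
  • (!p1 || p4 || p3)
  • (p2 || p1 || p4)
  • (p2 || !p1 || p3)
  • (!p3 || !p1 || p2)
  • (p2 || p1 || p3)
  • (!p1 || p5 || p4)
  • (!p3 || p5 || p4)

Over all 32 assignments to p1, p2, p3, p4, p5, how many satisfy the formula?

12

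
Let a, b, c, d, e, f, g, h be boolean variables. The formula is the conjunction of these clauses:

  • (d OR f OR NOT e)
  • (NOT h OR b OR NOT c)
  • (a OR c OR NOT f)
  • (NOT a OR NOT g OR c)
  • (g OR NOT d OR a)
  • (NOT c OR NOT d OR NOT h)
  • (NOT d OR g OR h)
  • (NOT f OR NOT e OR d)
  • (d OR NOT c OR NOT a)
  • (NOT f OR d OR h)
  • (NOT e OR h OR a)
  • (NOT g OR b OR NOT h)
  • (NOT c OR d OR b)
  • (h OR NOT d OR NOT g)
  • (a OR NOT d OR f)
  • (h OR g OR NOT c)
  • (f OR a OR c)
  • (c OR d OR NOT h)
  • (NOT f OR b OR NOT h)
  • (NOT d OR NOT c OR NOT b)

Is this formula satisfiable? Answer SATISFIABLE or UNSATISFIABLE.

SATISFIABLE

Set a = True and propagate.
For the remaining variables, b = True, c = False, d = True, e = True, f = True, g = False, h = True works.
So a=T, b=T, c=F, d=T, e=T, f=T, g=F, h=T is a satisfying assignment.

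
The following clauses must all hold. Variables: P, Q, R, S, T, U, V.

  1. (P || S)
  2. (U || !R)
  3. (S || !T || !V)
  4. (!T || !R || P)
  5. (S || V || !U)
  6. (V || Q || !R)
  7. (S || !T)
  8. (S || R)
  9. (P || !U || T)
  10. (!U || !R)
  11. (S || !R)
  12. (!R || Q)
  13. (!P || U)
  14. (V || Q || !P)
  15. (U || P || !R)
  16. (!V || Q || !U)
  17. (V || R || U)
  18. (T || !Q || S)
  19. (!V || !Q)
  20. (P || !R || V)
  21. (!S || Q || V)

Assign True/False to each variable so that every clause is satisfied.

P = False, Q = False, R = False, S = True, T = False, U = False, V = True

Try P = False.
  then S is forced to True.
The remaining clauses are satisfied by Q = False, R = False, T = False, U = False, V = True.
Every clause has at least one true literal under this assignment.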